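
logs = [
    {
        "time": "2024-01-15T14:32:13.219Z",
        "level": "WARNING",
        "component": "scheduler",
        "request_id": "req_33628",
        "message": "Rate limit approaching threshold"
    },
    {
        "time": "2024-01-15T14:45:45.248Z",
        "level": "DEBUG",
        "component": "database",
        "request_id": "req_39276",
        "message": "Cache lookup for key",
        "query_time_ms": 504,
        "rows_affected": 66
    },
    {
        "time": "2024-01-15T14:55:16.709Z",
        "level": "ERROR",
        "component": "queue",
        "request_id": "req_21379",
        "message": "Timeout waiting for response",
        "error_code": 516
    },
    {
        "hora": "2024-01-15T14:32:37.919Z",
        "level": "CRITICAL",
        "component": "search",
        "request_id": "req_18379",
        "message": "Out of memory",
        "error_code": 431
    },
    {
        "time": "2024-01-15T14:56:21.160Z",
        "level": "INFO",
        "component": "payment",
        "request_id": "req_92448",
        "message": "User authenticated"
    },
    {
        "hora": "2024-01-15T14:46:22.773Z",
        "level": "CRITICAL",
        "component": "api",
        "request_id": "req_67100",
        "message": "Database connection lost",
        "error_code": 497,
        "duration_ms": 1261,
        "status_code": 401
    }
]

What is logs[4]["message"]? "User authenticated"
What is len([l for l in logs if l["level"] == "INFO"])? 1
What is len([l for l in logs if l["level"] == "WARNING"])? 1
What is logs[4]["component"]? "payment"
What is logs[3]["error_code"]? 431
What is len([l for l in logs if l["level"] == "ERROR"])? 1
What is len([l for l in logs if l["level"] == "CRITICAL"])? 2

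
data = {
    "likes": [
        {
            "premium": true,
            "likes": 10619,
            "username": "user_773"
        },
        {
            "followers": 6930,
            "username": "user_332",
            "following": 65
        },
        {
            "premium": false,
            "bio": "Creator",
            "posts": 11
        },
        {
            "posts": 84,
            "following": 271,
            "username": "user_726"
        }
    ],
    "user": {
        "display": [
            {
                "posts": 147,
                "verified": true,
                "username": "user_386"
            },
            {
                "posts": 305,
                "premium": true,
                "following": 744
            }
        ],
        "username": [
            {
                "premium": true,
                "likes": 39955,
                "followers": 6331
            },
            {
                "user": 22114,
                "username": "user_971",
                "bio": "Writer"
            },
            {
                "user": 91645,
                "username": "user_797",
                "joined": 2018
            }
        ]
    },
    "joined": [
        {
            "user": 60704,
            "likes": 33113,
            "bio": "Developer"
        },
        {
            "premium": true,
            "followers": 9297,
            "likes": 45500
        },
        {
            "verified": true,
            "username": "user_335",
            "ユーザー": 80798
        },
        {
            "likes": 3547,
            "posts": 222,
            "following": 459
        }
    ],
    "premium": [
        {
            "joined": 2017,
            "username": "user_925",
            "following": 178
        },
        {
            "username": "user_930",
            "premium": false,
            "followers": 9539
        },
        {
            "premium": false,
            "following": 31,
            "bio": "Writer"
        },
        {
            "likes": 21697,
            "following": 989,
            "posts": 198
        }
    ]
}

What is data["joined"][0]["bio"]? "Developer"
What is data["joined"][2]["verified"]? True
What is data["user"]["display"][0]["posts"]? 147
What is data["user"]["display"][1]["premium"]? True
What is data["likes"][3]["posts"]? 84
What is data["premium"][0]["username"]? "user_925"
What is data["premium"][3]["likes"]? 21697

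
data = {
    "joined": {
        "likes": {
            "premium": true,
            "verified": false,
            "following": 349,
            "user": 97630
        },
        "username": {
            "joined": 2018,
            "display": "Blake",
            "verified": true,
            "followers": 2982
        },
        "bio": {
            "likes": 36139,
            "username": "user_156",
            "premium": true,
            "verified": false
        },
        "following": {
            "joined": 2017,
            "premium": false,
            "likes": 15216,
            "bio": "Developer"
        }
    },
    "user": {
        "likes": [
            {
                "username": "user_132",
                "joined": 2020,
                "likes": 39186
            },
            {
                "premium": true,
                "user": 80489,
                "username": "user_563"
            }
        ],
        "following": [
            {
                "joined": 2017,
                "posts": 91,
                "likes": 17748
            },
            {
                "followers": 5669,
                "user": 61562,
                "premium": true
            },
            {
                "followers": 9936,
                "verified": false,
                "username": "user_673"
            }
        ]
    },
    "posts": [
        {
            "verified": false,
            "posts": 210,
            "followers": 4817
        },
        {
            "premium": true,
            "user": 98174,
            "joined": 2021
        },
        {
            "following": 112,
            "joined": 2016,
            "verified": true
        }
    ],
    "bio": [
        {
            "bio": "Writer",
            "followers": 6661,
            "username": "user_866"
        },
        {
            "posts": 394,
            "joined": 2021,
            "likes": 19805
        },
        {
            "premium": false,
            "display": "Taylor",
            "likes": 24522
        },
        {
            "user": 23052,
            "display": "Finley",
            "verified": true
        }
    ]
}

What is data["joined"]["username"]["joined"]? 2018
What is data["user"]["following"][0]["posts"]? 91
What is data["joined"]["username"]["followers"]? 2982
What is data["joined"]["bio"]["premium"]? True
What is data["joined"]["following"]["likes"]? 15216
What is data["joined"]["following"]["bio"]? "Developer"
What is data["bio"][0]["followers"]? 6661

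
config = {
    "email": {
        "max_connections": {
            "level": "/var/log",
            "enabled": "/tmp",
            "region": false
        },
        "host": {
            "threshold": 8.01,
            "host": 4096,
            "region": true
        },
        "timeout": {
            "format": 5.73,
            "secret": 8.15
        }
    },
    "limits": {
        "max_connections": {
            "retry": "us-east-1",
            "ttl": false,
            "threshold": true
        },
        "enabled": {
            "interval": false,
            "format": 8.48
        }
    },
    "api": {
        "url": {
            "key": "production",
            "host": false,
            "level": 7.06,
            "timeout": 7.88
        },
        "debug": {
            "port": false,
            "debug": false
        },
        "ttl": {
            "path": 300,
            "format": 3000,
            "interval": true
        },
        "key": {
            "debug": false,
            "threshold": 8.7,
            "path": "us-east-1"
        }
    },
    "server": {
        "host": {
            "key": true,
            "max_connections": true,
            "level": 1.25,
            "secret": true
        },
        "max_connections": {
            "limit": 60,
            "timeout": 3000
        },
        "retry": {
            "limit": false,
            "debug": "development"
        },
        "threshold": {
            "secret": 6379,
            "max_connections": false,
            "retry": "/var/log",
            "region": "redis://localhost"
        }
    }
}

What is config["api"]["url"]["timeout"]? 7.88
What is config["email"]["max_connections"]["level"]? "/var/log"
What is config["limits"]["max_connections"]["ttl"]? False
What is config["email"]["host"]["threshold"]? 8.01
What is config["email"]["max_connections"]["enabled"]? "/tmp"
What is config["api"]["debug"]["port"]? False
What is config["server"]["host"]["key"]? True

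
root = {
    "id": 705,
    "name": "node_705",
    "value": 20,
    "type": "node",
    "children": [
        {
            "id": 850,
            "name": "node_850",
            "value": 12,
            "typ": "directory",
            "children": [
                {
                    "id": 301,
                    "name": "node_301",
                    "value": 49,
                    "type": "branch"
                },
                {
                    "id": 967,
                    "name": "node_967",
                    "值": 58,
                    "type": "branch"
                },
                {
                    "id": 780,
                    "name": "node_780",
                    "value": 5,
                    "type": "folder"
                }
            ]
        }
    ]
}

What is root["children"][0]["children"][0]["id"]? 301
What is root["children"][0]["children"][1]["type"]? "branch"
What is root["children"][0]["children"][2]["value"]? 5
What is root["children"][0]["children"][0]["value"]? 49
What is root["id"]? 705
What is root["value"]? 20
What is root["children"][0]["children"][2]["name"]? "node_780"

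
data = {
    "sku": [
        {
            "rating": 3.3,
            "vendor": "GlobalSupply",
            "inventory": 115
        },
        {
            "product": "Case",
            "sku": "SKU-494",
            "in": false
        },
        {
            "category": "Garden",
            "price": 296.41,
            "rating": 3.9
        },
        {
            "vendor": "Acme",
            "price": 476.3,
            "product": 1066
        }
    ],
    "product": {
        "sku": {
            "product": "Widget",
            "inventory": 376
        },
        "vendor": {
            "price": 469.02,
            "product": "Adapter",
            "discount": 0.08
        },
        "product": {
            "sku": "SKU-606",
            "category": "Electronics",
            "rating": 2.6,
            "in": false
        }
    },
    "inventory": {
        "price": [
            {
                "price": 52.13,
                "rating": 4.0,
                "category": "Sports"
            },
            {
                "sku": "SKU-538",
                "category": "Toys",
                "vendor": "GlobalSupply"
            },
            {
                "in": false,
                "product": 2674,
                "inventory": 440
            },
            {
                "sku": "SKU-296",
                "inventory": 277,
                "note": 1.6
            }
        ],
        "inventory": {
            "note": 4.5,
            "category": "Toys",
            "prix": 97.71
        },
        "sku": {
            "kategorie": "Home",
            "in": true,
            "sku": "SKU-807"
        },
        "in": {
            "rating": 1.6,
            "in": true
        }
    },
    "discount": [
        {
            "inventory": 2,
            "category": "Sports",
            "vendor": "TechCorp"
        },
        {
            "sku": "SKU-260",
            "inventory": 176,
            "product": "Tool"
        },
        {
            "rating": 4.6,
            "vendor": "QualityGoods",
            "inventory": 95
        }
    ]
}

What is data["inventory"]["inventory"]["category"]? "Toys"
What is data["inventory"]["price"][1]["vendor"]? "GlobalSupply"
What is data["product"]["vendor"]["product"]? "Adapter"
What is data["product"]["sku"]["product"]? "Widget"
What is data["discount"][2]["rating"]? 4.6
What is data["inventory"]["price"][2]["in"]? False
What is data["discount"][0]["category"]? "Sports"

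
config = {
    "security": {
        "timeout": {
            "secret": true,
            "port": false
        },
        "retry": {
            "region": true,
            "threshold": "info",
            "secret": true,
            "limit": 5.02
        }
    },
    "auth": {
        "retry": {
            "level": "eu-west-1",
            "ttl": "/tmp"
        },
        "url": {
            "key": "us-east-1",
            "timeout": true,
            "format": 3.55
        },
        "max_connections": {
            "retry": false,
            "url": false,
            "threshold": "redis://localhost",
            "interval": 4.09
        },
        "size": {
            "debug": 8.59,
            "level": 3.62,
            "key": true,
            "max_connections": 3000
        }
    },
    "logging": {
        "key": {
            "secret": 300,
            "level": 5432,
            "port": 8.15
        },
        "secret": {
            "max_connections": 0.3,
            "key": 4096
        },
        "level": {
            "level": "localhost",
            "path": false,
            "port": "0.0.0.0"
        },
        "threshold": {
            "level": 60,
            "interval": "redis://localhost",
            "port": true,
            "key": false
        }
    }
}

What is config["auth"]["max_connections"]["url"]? False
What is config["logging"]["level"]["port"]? "0.0.0.0"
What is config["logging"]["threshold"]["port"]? True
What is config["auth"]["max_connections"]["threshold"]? "redis://localhost"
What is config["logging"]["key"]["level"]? 5432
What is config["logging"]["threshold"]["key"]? False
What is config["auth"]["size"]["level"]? 3.62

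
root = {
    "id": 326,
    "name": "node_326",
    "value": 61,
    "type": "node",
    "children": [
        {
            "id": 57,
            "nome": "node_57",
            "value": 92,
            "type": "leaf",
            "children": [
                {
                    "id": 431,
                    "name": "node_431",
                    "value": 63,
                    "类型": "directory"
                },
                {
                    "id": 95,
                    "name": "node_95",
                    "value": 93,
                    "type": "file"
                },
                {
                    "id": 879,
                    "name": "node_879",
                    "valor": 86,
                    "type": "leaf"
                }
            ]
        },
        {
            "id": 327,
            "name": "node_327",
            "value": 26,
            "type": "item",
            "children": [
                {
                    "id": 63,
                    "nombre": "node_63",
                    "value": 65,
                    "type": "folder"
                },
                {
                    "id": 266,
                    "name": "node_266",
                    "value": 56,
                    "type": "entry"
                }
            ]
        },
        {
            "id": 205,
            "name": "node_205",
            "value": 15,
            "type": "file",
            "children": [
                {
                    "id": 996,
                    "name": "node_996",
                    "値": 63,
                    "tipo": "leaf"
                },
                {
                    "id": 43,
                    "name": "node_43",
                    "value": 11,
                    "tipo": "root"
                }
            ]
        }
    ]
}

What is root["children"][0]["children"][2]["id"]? 879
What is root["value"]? 61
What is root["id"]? 326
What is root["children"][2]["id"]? 205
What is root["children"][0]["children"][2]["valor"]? 86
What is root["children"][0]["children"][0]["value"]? 63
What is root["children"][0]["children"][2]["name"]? "node_879"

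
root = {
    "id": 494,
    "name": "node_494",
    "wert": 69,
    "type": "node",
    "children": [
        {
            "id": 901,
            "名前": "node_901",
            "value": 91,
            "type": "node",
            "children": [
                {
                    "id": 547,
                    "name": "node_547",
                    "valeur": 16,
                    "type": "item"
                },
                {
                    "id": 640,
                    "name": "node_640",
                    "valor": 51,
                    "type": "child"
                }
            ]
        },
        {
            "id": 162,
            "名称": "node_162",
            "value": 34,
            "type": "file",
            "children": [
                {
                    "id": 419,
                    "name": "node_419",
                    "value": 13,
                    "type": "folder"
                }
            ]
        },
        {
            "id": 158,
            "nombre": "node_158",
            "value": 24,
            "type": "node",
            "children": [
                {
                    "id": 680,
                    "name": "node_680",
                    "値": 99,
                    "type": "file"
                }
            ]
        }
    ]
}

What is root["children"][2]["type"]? "node"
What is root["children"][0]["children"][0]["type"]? "item"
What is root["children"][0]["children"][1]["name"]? "node_640"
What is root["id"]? 494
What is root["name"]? "node_494"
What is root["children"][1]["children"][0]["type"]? "folder"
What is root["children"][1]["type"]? "file"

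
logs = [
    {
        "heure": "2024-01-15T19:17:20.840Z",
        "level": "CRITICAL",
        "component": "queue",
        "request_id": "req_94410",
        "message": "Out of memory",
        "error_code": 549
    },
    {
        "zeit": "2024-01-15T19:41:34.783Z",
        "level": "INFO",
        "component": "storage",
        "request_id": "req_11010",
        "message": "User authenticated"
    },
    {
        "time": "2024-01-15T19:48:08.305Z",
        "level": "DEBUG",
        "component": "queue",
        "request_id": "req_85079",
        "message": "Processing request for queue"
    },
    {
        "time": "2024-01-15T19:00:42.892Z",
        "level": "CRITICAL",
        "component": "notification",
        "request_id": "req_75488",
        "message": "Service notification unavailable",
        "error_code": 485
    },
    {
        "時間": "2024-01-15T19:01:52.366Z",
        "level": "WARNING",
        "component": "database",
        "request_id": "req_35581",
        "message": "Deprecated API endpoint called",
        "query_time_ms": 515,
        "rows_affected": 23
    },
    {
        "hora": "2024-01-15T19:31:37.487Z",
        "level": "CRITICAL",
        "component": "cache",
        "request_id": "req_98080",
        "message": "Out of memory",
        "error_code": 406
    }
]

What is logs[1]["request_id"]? "req_11010"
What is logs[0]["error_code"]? 549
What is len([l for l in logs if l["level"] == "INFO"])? 1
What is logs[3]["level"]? "CRITICAL"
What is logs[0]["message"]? "Out of memory"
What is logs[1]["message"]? "User authenticated"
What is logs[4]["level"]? "WARNING"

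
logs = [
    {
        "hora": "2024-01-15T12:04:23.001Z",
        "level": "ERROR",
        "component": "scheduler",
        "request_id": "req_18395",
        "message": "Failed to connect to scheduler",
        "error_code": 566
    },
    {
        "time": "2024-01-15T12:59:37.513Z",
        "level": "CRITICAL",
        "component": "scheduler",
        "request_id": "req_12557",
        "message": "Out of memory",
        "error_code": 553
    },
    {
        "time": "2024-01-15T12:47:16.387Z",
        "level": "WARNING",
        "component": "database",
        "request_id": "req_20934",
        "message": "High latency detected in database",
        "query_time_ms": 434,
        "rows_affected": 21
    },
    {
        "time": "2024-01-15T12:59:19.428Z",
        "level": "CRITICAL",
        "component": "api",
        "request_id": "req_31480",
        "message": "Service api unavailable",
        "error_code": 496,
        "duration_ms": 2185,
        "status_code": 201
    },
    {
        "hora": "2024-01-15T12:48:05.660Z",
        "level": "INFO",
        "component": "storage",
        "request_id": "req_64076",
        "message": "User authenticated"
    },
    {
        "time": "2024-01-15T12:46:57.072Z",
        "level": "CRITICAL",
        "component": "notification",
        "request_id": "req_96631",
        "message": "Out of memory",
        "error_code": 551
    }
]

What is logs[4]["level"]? "INFO"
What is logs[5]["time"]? "2024-01-15T12:46:57.072Z"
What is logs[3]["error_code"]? 496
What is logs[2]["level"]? "WARNING"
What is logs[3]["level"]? "CRITICAL"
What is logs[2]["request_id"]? "req_20934"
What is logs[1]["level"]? "CRITICAL"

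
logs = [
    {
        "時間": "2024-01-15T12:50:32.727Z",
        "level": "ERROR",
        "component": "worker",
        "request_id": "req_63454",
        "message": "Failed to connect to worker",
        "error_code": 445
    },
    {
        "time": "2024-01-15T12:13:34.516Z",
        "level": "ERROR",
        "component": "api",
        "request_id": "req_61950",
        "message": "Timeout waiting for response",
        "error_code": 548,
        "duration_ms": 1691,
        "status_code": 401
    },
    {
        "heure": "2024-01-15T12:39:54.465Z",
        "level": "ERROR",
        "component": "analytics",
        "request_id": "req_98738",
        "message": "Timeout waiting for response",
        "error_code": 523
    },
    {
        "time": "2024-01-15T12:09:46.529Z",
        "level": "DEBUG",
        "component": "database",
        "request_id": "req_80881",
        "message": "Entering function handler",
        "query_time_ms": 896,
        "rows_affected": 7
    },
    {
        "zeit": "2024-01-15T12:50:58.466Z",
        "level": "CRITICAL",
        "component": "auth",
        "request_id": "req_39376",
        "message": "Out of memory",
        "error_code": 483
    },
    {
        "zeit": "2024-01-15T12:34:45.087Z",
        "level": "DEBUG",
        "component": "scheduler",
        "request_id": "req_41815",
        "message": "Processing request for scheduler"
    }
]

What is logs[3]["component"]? "database"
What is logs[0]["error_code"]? 445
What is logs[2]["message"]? "Timeout waiting for response"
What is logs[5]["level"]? "DEBUG"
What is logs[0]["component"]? "worker"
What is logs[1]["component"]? "api"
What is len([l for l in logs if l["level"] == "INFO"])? 0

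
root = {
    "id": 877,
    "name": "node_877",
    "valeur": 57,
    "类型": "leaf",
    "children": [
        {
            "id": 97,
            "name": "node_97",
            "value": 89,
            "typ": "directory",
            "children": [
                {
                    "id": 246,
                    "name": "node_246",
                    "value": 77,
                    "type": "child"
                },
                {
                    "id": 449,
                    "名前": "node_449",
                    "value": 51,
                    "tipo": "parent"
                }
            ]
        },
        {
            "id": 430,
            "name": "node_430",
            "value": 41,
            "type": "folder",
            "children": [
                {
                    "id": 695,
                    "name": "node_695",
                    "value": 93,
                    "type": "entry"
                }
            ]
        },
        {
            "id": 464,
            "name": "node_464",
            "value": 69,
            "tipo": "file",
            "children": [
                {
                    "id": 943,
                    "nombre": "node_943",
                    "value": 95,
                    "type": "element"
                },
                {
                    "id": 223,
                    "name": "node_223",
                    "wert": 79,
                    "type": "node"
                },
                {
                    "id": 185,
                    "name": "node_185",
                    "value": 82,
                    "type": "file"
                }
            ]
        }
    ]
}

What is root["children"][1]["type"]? "folder"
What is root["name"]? "node_877"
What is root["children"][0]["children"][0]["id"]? 246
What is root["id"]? 877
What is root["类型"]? "leaf"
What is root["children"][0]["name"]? "node_97"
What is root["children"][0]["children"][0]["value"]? 77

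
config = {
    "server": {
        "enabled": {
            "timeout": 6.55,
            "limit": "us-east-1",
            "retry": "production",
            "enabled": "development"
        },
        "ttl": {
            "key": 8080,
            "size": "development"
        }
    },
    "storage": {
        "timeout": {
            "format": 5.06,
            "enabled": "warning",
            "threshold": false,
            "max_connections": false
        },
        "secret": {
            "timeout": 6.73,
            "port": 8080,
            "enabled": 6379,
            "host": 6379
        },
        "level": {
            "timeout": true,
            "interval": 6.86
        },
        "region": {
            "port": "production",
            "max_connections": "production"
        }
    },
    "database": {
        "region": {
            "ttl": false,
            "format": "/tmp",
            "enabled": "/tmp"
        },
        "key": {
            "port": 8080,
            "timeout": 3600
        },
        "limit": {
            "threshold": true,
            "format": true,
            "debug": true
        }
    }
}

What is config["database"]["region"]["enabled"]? "/tmp"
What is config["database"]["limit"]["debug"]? True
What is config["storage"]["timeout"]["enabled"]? "warning"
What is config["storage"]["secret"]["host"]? 6379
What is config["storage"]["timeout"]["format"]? 5.06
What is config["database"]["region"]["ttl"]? False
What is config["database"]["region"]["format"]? "/tmp"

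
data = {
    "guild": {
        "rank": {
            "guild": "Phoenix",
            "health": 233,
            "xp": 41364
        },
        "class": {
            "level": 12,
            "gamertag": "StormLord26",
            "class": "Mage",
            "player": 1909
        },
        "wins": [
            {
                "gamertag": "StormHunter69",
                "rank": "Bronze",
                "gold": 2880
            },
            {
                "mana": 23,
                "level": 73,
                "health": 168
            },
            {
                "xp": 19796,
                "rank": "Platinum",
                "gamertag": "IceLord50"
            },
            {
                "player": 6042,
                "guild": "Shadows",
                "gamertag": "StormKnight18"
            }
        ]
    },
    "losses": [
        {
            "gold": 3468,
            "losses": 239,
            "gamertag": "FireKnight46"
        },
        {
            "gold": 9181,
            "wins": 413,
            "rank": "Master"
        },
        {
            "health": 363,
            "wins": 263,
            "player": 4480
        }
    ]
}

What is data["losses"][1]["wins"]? 413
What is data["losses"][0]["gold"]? 3468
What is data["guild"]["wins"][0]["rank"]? "Bronze"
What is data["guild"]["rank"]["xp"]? 41364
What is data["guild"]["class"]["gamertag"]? "StormLord26"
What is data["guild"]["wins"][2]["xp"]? 19796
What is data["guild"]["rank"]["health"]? 233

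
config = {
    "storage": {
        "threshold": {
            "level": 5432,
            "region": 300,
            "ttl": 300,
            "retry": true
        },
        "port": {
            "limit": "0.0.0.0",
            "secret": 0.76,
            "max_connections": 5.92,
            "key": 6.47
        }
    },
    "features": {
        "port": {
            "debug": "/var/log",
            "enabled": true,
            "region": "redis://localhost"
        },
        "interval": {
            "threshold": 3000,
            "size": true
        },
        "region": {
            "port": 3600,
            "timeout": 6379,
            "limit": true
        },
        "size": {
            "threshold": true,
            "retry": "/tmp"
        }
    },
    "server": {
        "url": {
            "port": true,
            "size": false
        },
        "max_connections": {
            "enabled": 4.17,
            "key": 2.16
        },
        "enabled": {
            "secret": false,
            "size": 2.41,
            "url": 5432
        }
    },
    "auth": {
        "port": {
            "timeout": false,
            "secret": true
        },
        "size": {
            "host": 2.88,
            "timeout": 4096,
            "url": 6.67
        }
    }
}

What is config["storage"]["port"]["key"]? 6.47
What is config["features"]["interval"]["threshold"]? 3000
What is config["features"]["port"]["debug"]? "/var/log"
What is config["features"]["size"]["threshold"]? True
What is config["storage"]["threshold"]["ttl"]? 300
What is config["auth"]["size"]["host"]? 2.88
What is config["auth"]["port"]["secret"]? True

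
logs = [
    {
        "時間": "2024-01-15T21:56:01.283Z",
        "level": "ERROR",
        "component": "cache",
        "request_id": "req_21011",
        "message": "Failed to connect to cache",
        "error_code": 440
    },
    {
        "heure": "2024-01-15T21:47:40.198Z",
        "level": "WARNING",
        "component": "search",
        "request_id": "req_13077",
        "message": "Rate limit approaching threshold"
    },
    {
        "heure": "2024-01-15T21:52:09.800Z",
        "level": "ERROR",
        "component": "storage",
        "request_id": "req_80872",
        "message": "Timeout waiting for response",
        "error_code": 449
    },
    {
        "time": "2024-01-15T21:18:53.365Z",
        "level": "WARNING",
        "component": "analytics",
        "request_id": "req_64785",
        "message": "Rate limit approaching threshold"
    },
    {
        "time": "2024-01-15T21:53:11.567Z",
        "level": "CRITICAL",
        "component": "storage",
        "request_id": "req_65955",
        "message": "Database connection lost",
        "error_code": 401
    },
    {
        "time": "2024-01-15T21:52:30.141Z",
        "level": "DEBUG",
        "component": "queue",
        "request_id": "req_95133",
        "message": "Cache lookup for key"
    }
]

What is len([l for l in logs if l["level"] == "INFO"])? 0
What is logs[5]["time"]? "2024-01-15T21:52:30.141Z"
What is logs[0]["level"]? "ERROR"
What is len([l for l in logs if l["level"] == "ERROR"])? 2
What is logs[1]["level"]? "WARNING"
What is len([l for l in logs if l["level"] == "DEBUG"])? 1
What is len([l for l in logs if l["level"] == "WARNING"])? 2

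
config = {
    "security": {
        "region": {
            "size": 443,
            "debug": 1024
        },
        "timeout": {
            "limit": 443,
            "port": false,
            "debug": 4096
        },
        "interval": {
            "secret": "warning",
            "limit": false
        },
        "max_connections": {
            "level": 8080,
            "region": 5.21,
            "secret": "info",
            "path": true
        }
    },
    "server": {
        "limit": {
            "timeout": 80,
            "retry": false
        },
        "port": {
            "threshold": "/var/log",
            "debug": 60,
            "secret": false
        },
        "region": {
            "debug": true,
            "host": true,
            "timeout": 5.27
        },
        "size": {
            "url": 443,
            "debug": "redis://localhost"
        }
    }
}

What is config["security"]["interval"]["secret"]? "warning"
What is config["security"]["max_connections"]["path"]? True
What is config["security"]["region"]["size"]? 443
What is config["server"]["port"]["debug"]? 60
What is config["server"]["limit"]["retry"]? False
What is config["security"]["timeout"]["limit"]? 443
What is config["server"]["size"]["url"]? 443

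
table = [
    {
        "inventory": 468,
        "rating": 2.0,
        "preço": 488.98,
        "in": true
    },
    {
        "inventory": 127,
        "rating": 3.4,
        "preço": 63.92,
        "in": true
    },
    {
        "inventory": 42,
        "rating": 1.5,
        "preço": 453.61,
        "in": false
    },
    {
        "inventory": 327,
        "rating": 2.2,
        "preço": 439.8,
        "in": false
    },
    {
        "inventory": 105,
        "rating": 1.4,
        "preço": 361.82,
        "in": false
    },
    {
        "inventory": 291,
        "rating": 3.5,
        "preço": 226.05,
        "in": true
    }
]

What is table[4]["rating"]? 1.4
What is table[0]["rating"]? 2.0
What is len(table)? 6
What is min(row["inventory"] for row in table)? 42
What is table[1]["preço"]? 63.92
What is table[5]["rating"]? 3.5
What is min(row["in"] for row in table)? False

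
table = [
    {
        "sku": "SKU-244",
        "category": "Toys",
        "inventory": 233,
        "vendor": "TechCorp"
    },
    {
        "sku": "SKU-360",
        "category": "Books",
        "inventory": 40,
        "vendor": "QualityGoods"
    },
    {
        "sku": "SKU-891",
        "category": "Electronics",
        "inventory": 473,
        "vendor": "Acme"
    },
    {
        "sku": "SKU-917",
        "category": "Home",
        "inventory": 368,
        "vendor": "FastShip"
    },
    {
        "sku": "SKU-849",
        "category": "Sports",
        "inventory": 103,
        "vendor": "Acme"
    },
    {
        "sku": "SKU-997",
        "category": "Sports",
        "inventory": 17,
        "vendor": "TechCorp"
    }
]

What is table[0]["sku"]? "SKU-244"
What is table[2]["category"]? "Electronics"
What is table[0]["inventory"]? 233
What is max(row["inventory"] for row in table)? 473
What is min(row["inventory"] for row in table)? 17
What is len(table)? 6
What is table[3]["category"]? "Home"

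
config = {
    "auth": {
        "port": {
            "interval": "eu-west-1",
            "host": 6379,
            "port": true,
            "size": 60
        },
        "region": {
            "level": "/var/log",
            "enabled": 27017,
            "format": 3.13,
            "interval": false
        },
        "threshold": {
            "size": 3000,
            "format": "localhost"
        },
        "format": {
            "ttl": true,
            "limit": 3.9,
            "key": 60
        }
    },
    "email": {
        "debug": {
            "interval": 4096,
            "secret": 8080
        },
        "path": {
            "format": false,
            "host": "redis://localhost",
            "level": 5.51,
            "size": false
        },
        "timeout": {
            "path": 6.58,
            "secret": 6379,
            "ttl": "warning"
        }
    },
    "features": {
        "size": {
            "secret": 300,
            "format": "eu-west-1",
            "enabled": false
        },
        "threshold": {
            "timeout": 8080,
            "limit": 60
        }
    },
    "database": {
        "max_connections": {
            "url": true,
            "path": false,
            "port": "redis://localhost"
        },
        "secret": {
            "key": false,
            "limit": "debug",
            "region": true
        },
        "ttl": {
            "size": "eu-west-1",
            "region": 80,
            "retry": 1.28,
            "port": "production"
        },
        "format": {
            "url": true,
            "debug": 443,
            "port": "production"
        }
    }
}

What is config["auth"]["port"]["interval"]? "eu-west-1"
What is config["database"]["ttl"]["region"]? 80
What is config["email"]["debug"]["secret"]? 8080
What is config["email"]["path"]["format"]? False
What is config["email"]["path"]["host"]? "redis://localhost"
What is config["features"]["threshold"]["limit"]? 60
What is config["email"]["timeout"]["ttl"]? "warning"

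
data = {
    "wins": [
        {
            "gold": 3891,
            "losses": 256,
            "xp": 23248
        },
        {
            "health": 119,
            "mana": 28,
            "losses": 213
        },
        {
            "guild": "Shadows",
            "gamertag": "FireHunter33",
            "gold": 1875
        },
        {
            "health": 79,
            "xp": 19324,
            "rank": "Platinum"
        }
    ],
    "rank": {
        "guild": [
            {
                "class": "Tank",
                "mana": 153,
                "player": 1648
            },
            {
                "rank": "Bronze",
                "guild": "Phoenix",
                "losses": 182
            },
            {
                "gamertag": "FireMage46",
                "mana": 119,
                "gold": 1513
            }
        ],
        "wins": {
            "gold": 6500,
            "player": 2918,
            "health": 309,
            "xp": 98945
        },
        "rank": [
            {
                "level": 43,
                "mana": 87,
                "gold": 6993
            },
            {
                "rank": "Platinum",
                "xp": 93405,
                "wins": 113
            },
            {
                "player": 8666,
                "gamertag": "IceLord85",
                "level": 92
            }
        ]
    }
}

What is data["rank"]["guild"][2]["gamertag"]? "FireMage46"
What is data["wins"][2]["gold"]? 1875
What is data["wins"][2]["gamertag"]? "FireHunter33"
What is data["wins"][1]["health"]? 119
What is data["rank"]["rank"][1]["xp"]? 93405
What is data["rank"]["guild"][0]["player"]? 1648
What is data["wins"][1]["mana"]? 28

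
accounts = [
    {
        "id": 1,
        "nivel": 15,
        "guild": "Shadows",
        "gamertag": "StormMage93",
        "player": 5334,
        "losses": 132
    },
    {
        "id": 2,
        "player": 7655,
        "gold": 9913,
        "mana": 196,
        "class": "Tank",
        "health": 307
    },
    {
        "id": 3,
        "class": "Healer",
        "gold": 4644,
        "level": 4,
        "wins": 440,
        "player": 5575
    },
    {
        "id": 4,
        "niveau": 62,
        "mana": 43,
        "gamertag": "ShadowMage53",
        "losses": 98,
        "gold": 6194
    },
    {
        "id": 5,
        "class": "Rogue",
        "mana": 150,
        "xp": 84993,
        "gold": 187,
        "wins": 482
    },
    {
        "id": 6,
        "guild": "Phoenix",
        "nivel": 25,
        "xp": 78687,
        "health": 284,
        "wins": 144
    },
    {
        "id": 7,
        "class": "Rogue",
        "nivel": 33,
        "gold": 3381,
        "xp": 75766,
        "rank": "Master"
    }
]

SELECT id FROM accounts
[1, 2, 3, 4, 5, 6, 7]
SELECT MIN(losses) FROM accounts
98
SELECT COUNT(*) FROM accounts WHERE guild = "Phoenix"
1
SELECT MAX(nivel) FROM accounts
33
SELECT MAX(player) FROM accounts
7655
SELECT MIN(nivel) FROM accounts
15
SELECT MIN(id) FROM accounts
1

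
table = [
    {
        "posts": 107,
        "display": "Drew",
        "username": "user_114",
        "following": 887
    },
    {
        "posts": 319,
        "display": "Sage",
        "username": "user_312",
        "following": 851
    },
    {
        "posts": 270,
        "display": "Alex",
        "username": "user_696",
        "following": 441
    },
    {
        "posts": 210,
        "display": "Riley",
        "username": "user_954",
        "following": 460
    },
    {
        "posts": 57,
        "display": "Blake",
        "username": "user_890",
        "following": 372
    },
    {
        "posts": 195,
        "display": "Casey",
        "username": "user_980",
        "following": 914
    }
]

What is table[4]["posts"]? 57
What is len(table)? 6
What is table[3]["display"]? "Riley"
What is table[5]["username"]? "user_980"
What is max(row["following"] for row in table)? 914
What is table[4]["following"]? 372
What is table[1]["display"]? "Sage"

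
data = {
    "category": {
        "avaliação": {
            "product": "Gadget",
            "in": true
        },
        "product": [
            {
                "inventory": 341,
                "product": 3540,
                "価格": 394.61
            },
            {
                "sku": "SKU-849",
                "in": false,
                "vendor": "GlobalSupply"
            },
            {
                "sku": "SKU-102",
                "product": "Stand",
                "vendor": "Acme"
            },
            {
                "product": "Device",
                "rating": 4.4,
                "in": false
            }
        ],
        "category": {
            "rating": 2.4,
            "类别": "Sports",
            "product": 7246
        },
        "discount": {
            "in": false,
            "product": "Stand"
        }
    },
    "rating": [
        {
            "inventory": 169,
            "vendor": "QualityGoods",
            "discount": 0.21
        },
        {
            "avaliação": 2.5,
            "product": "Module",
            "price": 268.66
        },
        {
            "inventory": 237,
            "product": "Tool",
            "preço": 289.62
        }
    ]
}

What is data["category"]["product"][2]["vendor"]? "Acme"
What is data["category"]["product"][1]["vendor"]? "GlobalSupply"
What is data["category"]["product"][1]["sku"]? "SKU-849"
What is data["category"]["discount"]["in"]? False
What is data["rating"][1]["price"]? 268.66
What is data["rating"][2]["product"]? "Tool"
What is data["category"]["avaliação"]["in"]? True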